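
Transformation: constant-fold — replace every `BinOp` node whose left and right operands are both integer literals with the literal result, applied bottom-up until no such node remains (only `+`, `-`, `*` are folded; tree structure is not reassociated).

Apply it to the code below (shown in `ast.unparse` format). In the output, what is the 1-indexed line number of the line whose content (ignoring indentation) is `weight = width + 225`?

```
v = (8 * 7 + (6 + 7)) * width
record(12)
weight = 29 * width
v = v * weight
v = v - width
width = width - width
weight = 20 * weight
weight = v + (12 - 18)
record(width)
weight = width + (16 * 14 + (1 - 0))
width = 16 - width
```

Transformed code:
v = 69 * width
record(12)
weight = 29 * width
v = v * weight
v = v - width
width = width - width
weight = 20 * weight
weight = v + -6
record(width)
weight = width + 225
width = 16 - width

10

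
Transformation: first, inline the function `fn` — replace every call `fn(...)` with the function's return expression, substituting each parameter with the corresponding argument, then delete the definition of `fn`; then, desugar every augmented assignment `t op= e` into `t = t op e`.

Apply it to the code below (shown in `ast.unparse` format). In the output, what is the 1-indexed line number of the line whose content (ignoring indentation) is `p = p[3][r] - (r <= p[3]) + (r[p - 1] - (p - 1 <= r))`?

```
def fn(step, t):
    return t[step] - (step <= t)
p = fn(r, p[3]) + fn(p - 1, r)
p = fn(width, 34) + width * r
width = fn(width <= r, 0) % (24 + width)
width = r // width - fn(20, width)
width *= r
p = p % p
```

Transformed code:
p = p[3][r] - (r <= p[3]) + (r[p - 1] - (p - 1 <= r))
p = 34[width] - (width <= 34) + width * r
width = (0[width <= r] - ((width <= r) <= 0)) % (24 + width)
width = r // width - (width[20] - (20 <= width))
width = width * r
p = p % p

1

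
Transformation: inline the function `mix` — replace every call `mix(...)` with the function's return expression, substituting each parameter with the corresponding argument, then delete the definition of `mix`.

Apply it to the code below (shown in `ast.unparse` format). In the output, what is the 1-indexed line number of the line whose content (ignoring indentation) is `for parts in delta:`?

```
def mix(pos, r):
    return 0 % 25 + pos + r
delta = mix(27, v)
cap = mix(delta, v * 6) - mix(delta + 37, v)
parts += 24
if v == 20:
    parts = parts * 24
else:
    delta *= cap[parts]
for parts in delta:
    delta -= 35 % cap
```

Transformed code:
delta = 0 % 25 + 27 + v
cap = 0 % 25 + delta + v * 6 - (0 % 25 + (delta + 37) + v)
parts += 24
if v == 20:
    parts = parts * 24
else:
    delta *= cap[parts]
for parts in delta:
    delta -= 35 % cap

8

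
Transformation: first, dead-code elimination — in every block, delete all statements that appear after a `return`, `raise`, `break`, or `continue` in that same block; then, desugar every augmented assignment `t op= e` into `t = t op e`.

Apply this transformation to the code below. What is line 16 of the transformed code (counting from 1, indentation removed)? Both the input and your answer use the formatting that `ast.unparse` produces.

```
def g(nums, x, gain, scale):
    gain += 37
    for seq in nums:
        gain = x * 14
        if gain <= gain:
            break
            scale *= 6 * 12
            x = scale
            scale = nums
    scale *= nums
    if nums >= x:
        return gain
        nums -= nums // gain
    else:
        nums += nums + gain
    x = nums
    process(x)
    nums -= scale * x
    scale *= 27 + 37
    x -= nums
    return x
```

x = x - nums

Transformed code:
def g(nums, x, gain, scale):
    gain = gain + 37
    for seq in nums:
        gain = x * 14
        if gain <= gain:
            break
    scale = scale * nums
    if nums >= x:
        return gain
    else:
        nums = nums + (nums + gain)
    x = nums
    process(x)
    nums = nums - scale * x
    scale = scale * (27 + 37)
    x = x - nums
    return x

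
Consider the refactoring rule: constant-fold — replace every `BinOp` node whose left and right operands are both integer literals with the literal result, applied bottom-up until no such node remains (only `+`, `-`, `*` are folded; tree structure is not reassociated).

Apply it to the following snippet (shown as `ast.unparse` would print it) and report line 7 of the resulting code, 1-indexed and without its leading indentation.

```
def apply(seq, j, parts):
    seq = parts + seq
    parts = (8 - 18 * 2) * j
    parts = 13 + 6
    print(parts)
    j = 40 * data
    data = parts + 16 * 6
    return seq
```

Transformed code:
def apply(seq, j, parts):
    seq = parts + seq
    parts = -28 * j
    parts = 19
    print(parts)
    j = 40 * data
    data = parts + 96
    return seq

data = parts + 96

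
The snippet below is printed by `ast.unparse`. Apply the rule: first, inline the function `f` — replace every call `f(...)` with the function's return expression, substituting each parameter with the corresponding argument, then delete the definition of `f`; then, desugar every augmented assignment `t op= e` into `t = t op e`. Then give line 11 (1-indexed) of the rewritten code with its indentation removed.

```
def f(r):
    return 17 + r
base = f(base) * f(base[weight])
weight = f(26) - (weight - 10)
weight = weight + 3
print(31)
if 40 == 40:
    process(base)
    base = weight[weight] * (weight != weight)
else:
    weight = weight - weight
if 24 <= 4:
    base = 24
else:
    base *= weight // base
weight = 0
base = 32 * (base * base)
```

Transformed code:
base = (17 + base) * (17 + base[weight])
weight = 17 + 26 - (weight - 10)
weight = weight + 3
print(31)
if 40 == 40:
    process(base)
    base = weight[weight] * (weight != weight)
else:
    weight = weight - weight
if 24 <= 4:
    base = 24
else:
    base = base * (weight // base)
weight = 0
base = 32 * (base * base)

base = 24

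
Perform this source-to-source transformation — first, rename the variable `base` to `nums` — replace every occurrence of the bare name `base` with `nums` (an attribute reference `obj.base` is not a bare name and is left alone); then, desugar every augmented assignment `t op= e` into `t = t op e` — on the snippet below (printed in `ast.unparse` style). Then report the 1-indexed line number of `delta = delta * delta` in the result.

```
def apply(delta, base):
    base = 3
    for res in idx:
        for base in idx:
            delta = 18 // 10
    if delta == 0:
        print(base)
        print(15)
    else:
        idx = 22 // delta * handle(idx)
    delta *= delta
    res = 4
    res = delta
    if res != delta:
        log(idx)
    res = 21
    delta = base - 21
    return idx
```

Transformed code:
def apply(delta, nums):
    nums = 3
    for res in idx:
        for nums in idx:
            delta = 18 // 10
    if delta == 0:
        print(nums)
        print(15)
    else:
        idx = 22 // delta * handle(idx)
    delta = delta * delta
    res = 4
    res = delta
    if res != delta:
        log(idx)
    res = 21
    delta = nums - 21
    return idx

11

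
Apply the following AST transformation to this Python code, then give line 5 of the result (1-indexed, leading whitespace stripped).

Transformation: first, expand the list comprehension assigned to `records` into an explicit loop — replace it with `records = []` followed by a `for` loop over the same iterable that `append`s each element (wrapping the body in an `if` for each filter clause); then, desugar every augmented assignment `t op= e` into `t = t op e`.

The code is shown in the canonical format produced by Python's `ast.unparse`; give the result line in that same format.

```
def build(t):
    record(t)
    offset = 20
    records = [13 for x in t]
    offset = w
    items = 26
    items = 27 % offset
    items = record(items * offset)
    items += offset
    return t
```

Transformed code:
def build(t):
    record(t)
    offset = 20
    records = []
    for x in t:
        records.append(13)
    offset = w
    items = 26
    items = 27 % offset
    items = record(items * offset)
    items = items + offset
    return t

for x in t:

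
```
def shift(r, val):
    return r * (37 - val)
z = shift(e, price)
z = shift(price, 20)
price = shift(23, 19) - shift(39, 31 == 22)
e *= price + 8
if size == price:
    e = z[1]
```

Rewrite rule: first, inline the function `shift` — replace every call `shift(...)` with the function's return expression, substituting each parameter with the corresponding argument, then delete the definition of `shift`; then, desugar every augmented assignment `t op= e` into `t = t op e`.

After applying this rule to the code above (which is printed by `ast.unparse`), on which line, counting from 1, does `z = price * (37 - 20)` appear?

2

Transformed code:
z = e * (37 - price)
z = price * (37 - 20)
price = 23 * (37 - 19) - 39 * (37 - (31 == 22))
e = e * (price + 8)
if size == price:
    e = z[1]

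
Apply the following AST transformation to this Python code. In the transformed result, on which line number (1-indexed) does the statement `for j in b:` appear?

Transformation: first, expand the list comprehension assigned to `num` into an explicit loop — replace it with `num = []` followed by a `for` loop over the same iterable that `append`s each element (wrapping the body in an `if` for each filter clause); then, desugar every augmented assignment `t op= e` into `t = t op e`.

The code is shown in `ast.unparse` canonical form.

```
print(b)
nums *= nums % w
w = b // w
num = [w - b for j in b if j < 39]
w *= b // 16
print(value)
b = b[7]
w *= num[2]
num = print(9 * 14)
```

Transformed code:
print(b)
nums = nums * (nums % w)
w = b // w
num = []
for j in b:
    if j < 39:
        num.append(w - b)
w = w * (b // 16)
print(value)
b = b[7]
w = w * num[2]
num = print(9 * 14)

5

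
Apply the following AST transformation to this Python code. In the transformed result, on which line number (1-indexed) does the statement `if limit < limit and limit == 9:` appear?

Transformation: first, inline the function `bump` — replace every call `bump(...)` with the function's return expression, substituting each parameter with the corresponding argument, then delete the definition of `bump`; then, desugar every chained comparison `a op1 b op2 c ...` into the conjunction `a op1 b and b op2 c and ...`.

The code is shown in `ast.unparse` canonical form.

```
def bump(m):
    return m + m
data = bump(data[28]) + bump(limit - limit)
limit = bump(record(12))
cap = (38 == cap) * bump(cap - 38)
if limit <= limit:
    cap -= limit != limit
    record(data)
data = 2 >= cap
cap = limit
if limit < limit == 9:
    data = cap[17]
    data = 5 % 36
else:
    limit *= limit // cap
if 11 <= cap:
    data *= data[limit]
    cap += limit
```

Transformed code:
data = data[28] + data[28] + (limit - limit + (limit - limit))
limit = record(12) + record(12)
cap = (38 == cap) * (cap - 38 + (cap - 38))
if limit <= limit:
    cap -= limit != limit
    record(data)
data = 2 >= cap
cap = limit
if limit < limit and limit == 9:
    data = cap[17]
    data = 5 % 36
else:
    limit *= limit // cap
if 11 <= cap:
    data *= data[limit]
    cap += limit

9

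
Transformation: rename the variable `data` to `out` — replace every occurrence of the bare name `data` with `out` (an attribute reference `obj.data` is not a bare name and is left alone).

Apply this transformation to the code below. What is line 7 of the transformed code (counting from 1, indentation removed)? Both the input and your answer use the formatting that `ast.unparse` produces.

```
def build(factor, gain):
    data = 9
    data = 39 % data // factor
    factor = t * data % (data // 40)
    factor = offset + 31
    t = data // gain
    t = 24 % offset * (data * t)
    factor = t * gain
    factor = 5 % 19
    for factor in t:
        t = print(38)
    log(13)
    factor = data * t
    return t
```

t = 24 % offset * (out * t)

Transformed code:
def build(factor, gain):
    out = 9
    out = 39 % out // factor
    factor = t * out % (out // 40)
    factor = offset + 31
    t = out // gain
    t = 24 % offset * (out * t)
    factor = t * gain
    factor = 5 % 19
    for factor in t:
        t = print(38)
    log(13)
    factor = out * t
    return t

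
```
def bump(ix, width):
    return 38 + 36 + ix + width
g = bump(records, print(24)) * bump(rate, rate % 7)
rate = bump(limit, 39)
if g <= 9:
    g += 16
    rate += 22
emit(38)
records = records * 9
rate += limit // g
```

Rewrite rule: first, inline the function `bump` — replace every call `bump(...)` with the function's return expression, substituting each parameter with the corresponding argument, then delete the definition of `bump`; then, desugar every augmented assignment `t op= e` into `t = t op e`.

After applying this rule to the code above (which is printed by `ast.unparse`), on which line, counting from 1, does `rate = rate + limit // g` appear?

8

Transformed code:
g = (38 + 36 + records + print(24)) * (38 + 36 + rate + rate % 7)
rate = 38 + 36 + limit + 39
if g <= 9:
    g = g + 16
    rate = rate + 22
emit(38)
records = records * 9
rate = rate + limit // g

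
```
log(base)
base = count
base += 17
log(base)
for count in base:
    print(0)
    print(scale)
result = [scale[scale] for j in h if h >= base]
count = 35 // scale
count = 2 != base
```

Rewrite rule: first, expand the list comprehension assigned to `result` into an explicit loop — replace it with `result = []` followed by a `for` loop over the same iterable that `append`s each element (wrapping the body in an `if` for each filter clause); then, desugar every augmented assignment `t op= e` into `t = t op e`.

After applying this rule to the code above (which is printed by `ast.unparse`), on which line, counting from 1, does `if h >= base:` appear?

10

Transformed code:
log(base)
base = count
base = base + 17
log(base)
for count in base:
    print(0)
    print(scale)
result = []
for j in h:
    if h >= base:
        result.append(scale[scale])
count = 35 // scale
count = 2 != base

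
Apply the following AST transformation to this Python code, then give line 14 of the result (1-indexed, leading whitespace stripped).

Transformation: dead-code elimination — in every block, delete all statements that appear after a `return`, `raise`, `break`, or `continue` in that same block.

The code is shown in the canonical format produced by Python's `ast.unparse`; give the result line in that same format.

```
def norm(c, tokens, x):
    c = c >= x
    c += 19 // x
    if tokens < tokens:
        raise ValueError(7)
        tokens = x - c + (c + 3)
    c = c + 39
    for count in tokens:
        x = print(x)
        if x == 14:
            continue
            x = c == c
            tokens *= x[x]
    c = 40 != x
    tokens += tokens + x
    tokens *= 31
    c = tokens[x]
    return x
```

c = tokens[x]

Transformed code:
def norm(c, tokens, x):
    c = c >= x
    c += 19 // x
    if tokens < tokens:
        raise ValueError(7)
    c = c + 39
    for count in tokens:
        x = print(x)
        if x == 14:
            continue
    c = 40 != x
    tokens += tokens + x
    tokens *= 31
    c = tokens[x]
    return x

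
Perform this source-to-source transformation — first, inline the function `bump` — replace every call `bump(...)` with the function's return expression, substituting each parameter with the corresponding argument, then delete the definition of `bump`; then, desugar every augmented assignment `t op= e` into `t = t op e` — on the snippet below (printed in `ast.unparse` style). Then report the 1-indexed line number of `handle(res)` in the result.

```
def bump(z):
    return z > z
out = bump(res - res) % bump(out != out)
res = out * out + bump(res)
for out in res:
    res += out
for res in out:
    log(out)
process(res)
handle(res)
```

8

Transformed code:
out = (res - res > res - res) % ((out != out) > (out != out))
res = out * out + (res > res)
for out in res:
    res = res + out
for res in out:
    log(out)
process(res)
handle(res)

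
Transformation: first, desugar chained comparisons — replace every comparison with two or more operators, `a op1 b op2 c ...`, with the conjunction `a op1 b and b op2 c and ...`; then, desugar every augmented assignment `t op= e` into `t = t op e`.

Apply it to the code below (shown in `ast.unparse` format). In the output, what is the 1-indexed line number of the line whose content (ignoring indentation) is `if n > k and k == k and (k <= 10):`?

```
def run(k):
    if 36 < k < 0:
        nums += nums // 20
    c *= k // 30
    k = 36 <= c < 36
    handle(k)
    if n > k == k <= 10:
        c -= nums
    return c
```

7

Transformed code:
def run(k):
    if 36 < k and k < 0:
        nums = nums + nums // 20
    c = c * (k // 30)
    k = 36 <= c and c < 36
    handle(k)
    if n > k and k == k and (k <= 10):
        c = c - nums
    return c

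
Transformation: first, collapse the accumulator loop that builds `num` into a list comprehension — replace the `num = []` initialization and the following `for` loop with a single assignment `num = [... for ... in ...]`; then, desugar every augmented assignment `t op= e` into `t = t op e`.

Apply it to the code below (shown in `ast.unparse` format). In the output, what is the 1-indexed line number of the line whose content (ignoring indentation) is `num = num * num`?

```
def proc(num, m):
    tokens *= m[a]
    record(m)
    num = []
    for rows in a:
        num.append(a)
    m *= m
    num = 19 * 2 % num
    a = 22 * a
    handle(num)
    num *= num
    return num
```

Transformed code:
def proc(num, m):
    tokens = tokens * m[a]
    record(m)
    num = [a for rows in a]
    m = m * m
    num = 19 * 2 % num
    a = 22 * a
    handle(num)
    num = num * num
    return num

9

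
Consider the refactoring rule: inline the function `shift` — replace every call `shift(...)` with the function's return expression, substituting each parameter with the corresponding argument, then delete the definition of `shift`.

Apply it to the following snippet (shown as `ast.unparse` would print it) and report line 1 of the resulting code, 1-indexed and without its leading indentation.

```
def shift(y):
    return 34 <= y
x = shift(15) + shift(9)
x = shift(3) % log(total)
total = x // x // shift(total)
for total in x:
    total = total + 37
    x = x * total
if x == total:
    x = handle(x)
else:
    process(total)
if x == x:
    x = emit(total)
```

x = (34 <= 15) + (34 <= 9)

Transformed code:
x = (34 <= 15) + (34 <= 9)
x = (34 <= 3) % log(total)
total = x // x // (34 <= total)
for total in x:
    total = total + 37
    x = x * total
if x == total:
    x = handle(x)
else:
    process(total)
if x == x:
    x = emit(total)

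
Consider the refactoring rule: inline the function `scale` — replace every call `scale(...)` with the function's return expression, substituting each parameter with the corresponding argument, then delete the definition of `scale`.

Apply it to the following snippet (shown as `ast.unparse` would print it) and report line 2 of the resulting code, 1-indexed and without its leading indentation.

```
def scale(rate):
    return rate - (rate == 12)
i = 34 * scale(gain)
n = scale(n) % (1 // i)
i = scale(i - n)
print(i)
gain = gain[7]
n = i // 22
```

n = (n - (n == 12)) % (1 // i)

Transformed code:
i = 34 * (gain - (gain == 12))
n = (n - (n == 12)) % (1 // i)
i = i - n - (i - n == 12)
print(i)
gain = gain[7]
n = i // 22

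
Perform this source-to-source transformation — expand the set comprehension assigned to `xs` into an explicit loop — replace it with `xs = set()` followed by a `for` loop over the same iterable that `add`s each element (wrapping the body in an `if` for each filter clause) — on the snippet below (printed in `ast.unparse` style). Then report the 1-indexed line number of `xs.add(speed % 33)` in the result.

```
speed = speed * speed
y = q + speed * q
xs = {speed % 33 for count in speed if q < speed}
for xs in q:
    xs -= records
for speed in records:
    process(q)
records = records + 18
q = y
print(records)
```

Transformed code:
speed = speed * speed
y = q + speed * q
xs = set()
for count in speed:
    if q < speed:
        xs.add(speed % 33)
for xs in q:
    xs -= records
for speed in records:
    process(q)
records = records + 18
q = y
print(records)

6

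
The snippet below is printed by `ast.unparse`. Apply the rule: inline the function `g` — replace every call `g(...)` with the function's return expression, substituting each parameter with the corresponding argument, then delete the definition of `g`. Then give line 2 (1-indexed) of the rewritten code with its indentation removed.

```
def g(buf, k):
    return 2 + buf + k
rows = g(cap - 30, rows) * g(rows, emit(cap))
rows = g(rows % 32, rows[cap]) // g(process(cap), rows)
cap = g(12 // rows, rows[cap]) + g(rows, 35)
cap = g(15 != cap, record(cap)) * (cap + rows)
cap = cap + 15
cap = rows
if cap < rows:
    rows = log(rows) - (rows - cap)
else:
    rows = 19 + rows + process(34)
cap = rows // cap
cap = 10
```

rows = (2 + rows % 32 + rows[cap]) // (2 + process(cap) + rows)

Transformed code:
rows = (2 + (cap - 30) + rows) * (2 + rows + emit(cap))
rows = (2 + rows % 32 + rows[cap]) // (2 + process(cap) + rows)
cap = 2 + 12 // rows + rows[cap] + (2 + rows + 35)
cap = (2 + (15 != cap) + record(cap)) * (cap + rows)
cap = cap + 15
cap = rows
if cap < rows:
    rows = log(rows) - (rows - cap)
else:
    rows = 19 + rows + process(34)
cap = rows // cap
cap = 10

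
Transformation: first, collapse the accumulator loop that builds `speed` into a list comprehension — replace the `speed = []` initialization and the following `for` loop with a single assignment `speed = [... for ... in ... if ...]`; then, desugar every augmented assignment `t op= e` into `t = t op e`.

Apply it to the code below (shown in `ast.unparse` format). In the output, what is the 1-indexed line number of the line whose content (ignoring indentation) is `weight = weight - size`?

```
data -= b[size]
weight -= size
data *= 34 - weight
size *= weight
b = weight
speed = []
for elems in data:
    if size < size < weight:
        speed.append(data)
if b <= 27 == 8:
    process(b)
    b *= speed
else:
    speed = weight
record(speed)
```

Transformed code:
data = data - b[size]
weight = weight - size
data = data * (34 - weight)
size = size * weight
b = weight
speed = [data for elems in data if size < size < weight]
if b <= 27 == 8:
    process(b)
    b = b * speed
else:
    speed = weight
record(speed)

2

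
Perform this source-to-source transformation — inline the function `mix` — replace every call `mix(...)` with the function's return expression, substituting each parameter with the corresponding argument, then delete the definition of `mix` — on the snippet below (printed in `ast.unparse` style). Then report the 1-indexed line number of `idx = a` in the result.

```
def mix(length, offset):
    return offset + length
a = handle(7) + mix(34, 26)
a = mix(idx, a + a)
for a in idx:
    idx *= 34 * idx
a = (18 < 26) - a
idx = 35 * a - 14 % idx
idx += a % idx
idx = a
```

Transformed code:
a = handle(7) + (26 + 34)
a = a + a + idx
for a in idx:
    idx *= 34 * idx
a = (18 < 26) - a
idx = 35 * a - 14 % idx
idx += a % idx
idx = a

8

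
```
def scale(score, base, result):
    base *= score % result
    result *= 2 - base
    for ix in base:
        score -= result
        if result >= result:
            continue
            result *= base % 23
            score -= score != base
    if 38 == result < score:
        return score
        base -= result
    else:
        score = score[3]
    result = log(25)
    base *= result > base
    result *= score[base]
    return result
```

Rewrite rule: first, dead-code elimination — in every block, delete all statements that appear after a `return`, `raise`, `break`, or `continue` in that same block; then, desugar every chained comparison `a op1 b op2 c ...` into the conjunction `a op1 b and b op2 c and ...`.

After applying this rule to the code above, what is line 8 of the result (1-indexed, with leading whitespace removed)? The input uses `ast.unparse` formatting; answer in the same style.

Transformed code:
def scale(score, base, result):
    base *= score % result
    result *= 2 - base
    for ix in base:
        score -= result
        if result >= result:
            continue
    if 38 == result and result < score:
        return score
    else:
        score = score[3]
    result = log(25)
    base *= result > base
    result *= score[base]
    return result

if 38 == result and result < score:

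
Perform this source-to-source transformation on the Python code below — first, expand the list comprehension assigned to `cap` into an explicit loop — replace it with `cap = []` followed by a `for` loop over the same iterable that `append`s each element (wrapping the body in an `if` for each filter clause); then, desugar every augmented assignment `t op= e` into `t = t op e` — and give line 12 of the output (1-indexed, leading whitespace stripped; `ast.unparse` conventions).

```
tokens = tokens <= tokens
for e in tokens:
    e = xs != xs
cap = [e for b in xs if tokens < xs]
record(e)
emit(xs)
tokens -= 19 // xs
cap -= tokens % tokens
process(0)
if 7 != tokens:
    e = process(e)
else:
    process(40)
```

Transformed code:
tokens = tokens <= tokens
for e in tokens:
    e = xs != xs
cap = []
for b in xs:
    if tokens < xs:
        cap.append(e)
record(e)
emit(xs)
tokens = tokens - 19 // xs
cap = cap - tokens % tokens
process(0)
if 7 != tokens:
    e = process(e)
else:
    process(40)

process(0)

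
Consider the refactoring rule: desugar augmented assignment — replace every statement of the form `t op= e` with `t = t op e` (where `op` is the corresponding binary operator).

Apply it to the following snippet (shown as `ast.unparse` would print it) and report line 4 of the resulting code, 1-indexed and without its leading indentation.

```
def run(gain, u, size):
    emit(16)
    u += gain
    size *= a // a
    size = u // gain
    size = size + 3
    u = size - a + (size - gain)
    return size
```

Transformed code:
def run(gain, u, size):
    emit(16)
    u = u + gain
    size = size * (a // a)
    size = u // gain
    size = size + 3
    u = size - a + (size - gain)
    return size

size = size * (a // a)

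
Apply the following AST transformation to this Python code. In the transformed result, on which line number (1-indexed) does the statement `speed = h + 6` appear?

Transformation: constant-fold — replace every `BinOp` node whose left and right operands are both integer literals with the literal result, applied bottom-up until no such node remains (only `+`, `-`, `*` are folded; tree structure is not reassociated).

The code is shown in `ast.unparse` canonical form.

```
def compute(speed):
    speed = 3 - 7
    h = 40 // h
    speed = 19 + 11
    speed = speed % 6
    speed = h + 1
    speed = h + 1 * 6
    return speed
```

7

Transformed code:
def compute(speed):
    speed = -4
    h = 40 // h
    speed = 30
    speed = speed % 6
    speed = h + 1
    speed = h + 6
    return speed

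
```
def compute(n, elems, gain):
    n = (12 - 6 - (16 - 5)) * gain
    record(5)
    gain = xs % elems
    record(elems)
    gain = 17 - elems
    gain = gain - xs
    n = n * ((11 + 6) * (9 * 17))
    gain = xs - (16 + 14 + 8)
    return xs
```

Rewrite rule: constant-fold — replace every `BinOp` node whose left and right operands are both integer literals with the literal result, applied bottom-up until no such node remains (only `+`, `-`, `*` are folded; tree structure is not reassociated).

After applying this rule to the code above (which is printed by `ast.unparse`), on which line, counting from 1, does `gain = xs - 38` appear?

9

Transformed code:
def compute(n, elems, gain):
    n = -5 * gain
    record(5)
    gain = xs % elems
    record(elems)
    gain = 17 - elems
    gain = gain - xs
    n = n * 2601
    gain = xs - 38
    return xs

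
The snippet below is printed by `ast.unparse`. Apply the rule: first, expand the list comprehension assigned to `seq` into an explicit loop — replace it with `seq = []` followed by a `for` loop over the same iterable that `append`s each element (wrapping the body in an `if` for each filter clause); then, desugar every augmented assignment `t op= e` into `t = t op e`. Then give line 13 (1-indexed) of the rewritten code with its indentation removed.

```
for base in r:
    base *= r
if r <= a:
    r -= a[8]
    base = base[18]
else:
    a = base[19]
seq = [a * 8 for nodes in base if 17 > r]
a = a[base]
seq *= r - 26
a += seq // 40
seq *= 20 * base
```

seq = seq * (r - 26)

Transformed code:
for base in r:
    base = base * r
if r <= a:
    r = r - a[8]
    base = base[18]
else:
    a = base[19]
seq = []
for nodes in base:
    if 17 > r:
        seq.append(a * 8)
a = a[base]
seq = seq * (r - 26)
a = a + seq // 40
seq = seq * (20 * base)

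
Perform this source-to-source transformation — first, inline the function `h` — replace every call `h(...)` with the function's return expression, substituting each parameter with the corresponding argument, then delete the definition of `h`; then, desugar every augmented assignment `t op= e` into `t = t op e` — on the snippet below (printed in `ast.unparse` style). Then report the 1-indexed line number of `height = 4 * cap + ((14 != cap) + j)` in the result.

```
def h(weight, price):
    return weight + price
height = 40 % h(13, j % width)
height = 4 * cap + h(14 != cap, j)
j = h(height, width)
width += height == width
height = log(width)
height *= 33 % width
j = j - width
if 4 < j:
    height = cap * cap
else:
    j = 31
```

2

Transformed code:
height = 40 % (13 + j % width)
height = 4 * cap + ((14 != cap) + j)
j = height + width
width = width + (height == width)
height = log(width)
height = height * (33 % width)
j = j - width
if 4 < j:
    height = cap * cap
else:
    j = 31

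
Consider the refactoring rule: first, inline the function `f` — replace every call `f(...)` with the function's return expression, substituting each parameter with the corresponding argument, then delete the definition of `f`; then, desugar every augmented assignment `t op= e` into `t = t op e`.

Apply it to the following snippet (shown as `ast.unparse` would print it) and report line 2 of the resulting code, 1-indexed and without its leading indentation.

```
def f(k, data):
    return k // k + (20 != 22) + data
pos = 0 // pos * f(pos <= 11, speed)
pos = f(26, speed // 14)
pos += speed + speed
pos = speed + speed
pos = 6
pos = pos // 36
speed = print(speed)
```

Transformed code:
pos = 0 // pos * ((pos <= 11) // (pos <= 11) + (20 != 22) + speed)
pos = 26 // 26 + (20 != 22) + speed // 14
pos = pos + (speed + speed)
pos = speed + speed
pos = 6
pos = pos // 36
speed = print(speed)

pos = 26 // 26 + (20 != 22) + speed // 14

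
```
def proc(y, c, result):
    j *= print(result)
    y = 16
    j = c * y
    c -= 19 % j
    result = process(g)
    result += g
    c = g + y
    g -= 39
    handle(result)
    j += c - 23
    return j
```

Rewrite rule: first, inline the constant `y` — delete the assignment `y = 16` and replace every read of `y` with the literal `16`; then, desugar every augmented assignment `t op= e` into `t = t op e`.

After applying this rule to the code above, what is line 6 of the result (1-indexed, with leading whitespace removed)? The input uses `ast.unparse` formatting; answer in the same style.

result = result + g

Transformed code:
def proc(y, c, result):
    j = j * print(result)
    j = c * 16
    c = c - 19 % j
    result = process(g)
    result = result + g
    c = g + 16
    g = g - 39
    handle(result)
    j = j + (c - 23)
    return j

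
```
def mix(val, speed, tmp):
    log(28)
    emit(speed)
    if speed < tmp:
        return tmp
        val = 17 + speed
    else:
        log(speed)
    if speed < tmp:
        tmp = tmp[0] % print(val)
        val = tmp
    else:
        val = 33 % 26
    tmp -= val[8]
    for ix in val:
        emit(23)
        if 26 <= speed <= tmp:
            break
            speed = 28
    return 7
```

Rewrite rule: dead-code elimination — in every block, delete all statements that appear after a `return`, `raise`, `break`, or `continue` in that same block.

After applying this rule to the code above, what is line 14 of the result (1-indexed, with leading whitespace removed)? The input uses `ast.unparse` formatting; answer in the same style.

Transformed code:
def mix(val, speed, tmp):
    log(28)
    emit(speed)
    if speed < tmp:
        return tmp
    else:
        log(speed)
    if speed < tmp:
        tmp = tmp[0] % print(val)
        val = tmp
    else:
        val = 33 % 26
    tmp -= val[8]
    for ix in val:
        emit(23)
        if 26 <= speed <= tmp:
            break
    return 7

for ix in val:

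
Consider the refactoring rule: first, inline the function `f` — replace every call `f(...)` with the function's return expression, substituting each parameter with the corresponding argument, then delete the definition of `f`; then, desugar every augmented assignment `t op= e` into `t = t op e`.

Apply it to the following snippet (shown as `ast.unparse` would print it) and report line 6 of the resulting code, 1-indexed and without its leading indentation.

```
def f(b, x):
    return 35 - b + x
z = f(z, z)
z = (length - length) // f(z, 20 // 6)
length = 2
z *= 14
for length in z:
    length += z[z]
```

length = length + z[z]

Transformed code:
z = 35 - z + z
z = (length - length) // (35 - z + 20 // 6)
length = 2
z = z * 14
for length in z:
    length = length + z[z]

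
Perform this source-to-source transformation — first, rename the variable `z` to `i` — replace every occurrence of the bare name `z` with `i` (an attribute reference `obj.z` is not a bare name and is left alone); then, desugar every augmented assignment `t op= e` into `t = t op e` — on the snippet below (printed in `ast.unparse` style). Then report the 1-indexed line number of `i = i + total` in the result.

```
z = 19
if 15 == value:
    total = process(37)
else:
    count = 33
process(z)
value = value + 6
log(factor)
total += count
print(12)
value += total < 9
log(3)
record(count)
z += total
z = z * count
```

14

Transformed code:
i = 19
if 15 == value:
    total = process(37)
else:
    count = 33
process(i)
value = value + 6
log(factor)
total = total + count
print(12)
value = value + (total < 9)
log(3)
record(count)
i = i + total
i = i * count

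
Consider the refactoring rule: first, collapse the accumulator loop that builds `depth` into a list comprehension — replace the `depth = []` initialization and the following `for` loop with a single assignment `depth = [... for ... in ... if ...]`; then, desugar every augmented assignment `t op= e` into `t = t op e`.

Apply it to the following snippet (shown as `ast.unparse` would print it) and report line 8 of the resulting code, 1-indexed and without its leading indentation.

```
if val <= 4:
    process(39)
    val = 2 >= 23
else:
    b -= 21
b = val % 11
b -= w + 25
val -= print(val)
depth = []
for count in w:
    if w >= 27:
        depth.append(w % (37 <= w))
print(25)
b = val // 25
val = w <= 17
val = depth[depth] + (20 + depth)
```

Transformed code:
if val <= 4:
    process(39)
    val = 2 >= 23
else:
    b = b - 21
b = val % 11
b = b - (w + 25)
val = val - print(val)
depth = [w % (37 <= w) for count in w if w >= 27]
print(25)
b = val // 25
val = w <= 17
val = depth[depth] + (20 + depth)

val = val - print(val)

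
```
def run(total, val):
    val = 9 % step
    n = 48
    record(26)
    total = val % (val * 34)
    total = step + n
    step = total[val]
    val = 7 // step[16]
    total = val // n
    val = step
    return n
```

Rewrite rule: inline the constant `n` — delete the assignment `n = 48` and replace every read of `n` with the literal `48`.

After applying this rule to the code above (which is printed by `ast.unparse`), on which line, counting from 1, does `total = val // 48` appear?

Transformed code:
def run(total, val):
    val = 9 % step
    record(26)
    total = val % (val * 34)
    total = step + 48
    step = total[val]
    val = 7 // step[16]
    total = val // 48
    val = step
    return 48

8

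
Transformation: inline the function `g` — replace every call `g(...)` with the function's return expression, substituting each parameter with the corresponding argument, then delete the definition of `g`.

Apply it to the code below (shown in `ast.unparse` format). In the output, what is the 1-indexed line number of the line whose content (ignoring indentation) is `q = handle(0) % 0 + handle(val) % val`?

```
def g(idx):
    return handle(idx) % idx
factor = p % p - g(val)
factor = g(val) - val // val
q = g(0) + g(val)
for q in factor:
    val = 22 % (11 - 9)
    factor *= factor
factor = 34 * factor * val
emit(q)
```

Transformed code:
factor = p % p - handle(val) % val
factor = handle(val) % val - val // val
q = handle(0) % 0 + handle(val) % val
for q in factor:
    val = 22 % (11 - 9)
    factor *= factor
factor = 34 * factor * val
emit(q)

3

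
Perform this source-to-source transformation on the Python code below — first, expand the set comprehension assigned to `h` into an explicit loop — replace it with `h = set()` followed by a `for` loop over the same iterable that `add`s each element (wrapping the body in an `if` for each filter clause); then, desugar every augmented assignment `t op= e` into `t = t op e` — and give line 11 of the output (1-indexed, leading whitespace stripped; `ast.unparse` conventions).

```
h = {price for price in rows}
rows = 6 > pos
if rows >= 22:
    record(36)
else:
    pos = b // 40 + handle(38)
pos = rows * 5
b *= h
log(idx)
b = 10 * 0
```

Transformed code:
h = set()
for price in rows:
    h.add(price)
rows = 6 > pos
if rows >= 22:
    record(36)
else:
    pos = b // 40 + handle(38)
pos = rows * 5
b = b * h
log(idx)
b = 10 * 0

log(idx)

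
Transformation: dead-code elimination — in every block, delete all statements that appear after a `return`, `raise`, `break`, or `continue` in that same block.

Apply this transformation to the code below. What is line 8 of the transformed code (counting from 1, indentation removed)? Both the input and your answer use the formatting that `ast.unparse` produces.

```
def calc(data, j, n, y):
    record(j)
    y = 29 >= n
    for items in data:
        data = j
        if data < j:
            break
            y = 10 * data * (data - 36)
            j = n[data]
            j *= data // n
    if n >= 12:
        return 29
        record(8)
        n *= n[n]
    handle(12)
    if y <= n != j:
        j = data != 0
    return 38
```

Transformed code:
def calc(data, j, n, y):
    record(j)
    y = 29 >= n
    for items in data:
        data = j
        if data < j:
            break
    if n >= 12:
        return 29
    handle(12)
    if y <= n != j:
        j = data != 0
    return 38

if n >= 12:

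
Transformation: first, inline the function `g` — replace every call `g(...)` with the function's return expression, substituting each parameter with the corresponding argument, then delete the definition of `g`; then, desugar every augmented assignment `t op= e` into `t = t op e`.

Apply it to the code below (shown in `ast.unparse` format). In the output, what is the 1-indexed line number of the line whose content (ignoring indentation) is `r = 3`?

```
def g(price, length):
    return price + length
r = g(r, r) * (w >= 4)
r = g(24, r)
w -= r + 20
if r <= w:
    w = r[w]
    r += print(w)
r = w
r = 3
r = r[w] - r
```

8

Transformed code:
r = (r + r) * (w >= 4)
r = 24 + r
w = w - (r + 20)
if r <= w:
    w = r[w]
    r = r + print(w)
r = w
r = 3
r = r[w] - r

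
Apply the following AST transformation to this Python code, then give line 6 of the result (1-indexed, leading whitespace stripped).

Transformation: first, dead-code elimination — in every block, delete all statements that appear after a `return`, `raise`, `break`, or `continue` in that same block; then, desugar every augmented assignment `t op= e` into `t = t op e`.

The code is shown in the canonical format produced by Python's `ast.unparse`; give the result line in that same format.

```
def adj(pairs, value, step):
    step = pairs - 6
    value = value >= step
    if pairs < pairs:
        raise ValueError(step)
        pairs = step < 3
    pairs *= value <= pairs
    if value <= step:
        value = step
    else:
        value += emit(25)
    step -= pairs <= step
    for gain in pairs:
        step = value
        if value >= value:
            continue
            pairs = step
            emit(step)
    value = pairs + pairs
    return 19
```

pairs = pairs * (value <= pairs)

Transformed code:
def adj(pairs, value, step):
    step = pairs - 6
    value = value >= step
    if pairs < pairs:
        raise ValueError(step)
    pairs = pairs * (value <= pairs)
    if value <= step:
        value = step
    else:
        value = value + emit(25)
    step = step - (pairs <= step)
    for gain in pairs:
        step = value
        if value >= value:
            continue
    value = pairs + pairs
    return 19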